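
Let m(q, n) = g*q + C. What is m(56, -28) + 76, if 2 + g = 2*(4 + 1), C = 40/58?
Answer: 15216/29 ≈ 524.69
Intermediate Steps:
C = 20/29 (C = 40*(1/58) = 20/29 ≈ 0.68966)
g = 8 (g = -2 + 2*(4 + 1) = -2 + 2*5 = -2 + 10 = 8)
m(q, n) = 20/29 + 8*q (m(q, n) = 8*q + 20/29 = 20/29 + 8*q)
m(56, -28) + 76 = (20/29 + 8*56) + 76 = (20/29 + 448) + 76 = 13012/29 + 76 = 15216/29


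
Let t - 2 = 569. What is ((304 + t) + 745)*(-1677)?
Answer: -2716740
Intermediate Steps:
t = 571 (t = 2 + 569 = 571)
((304 + t) + 745)*(-1677) = ((304 + 571) + 745)*(-1677) = (875 + 745)*(-1677) = 1620*(-1677) = -2716740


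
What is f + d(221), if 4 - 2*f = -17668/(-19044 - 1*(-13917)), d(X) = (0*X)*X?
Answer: 1420/5127 ≈ 0.27697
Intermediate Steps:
d(X) = 0 (d(X) = 0*X = 0)
f = 1420/5127 (f = 2 - (-8834)/(-19044 - 1*(-13917)) = 2 - (-8834)/(-19044 + 13917) = 2 - (-8834)/(-5127) = 2 - (-8834)*(-1)/5127 = 2 - ½*17668/5127 = 2 - 8834/5127 = 1420/5127 ≈ 0.27697)
f + d(221) = 1420/5127 + 0 = 1420/5127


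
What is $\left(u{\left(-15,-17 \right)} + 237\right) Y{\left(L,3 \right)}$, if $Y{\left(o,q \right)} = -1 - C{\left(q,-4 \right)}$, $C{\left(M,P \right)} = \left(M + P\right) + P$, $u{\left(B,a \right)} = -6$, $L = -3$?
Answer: $924$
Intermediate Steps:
$C{\left(M,P \right)} = M + 2 P$
$Y{\left(o,q \right)} = 7 - q$ ($Y{\left(o,q \right)} = -1 - \left(q + 2 \left(-4\right)\right) = -1 - \left(q - 8\right) = -1 - \left(-8 + q\right) = 7 - q$)
$\left(u{\left(-15,-17 \right)} + 237\right) Y{\left(L,3 \right)} = \left(-6 + 237\right) \left(7 - 3\right) = 231 \left(7 - 3\right) = 231 \cdot 4 = 924$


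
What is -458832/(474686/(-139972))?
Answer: 32111816352/237343 ≈ 1.3530e+5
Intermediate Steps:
-458832/(474686/(-139972)) = -458832/(474686*(-1/139972)) = -458832/(-237343/69986) = -458832*(-69986/237343) = 32111816352/237343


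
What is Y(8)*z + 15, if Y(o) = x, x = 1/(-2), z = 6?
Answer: 12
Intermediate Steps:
x = -½ ≈ -0.50000
Y(o) = -½
Y(8)*z + 15 = -½*6 + 15 = -3 + 15 = 12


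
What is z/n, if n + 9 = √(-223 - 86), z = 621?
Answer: -1863/130 - 207*I*√309/130 ≈ -14.331 - 27.99*I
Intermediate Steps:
n = -9 + I*√309 (n = -9 + √(-223 - 86) = -9 + √(-309) = -9 + I*√309 ≈ -9.0 + 17.578*I)
z/n = 621/(-9 + I*√309)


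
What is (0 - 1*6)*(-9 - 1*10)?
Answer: 114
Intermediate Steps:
(0 - 1*6)*(-9 - 1*10) = (0 - 6)*(-9 - 10) = -6*(-19) = 114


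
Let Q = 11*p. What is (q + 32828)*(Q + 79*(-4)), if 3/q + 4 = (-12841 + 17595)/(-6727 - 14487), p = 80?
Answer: 276515423172/14935 ≈ 1.8515e+7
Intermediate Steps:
Q = 880 (Q = 11*80 = 880)
q = -10607/14935 (q = 3/(-4 + (-12841 + 17595)/(-6727 - 14487)) = 3/(-4 + 4754/(-21214)) = 3/(-4 + 4754*(-1/21214)) = 3/(-4 - 2377/10607) = 3/(-44805/10607) = 3*(-10607/44805) = -10607/14935 ≈ -0.71021)
(q + 32828)*(Q + 79*(-4)) = (-10607/14935 + 32828)*(880 + 79*(-4)) = 490275573*(880 - 316)/14935 = (490275573/14935)*564 = 276515423172/14935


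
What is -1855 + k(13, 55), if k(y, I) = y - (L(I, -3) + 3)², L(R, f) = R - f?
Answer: -5563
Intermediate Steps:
k(y, I) = y - (6 + I)² (k(y, I) = y - ((I - 1*(-3)) + 3)² = y - ((I + 3) + 3)² = y - ((3 + I) + 3)² = y - (6 + I)²)
-1855 + k(13, 55) = -1855 + (13 - (6 + 55)²) = -1855 + (13 - 1*61²) = -1855 + (13 - 1*3721) = -1855 + (13 - 3721) = -1855 - 3708 = -5563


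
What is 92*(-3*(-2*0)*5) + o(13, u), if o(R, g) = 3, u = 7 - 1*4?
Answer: 3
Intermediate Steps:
u = 3 (u = 7 - 4 = 3)
92*(-3*(-2*0)*5) + o(13, u) = 92*(-3*(-2*0)*5) + 3 = 92*(-0*5) + 3 = 92*(-3*0) + 3 = 92*0 + 3 = 0 + 3 = 3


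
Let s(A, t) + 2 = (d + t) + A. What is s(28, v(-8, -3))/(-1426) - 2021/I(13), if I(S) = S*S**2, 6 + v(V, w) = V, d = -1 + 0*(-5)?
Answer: -2906113/3132922 ≈ -0.92760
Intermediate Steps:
d = -1 (d = -1 + 0 = -1)
v(V, w) = -6 + V
I(S) = S**3
s(A, t) = -3 + A + t (s(A, t) = -2 + ((-1 + t) + A) = -2 + (-1 + A + t) = -3 + A + t)
s(28, v(-8, -3))/(-1426) - 2021/I(13) = (-3 + 28 + (-6 - 8))/(-1426) - 2021/(13**3) = (-3 + 28 - 14)*(-1/1426) - 2021/2197 = 11*(-1/1426) - 2021*1/2197 = -11/1426 - 2021/2197 = -2906113/3132922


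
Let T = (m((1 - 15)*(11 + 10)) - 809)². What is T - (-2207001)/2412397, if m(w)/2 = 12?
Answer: 1486581548326/2412397 ≈ 6.1623e+5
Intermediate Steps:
m(w) = 24 (m(w) = 2*12 = 24)
T = 616225 (T = (24 - 809)² = (-785)² = 616225)
T - (-2207001)/2412397 = 616225 - (-2207001)/2412397 = 616225 - 1*(-2207001/2412397) = 616225 + 2207001/2412397 = 1486581548326/2412397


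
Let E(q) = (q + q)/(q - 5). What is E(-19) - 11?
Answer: -113/12 ≈ -9.4167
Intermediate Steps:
E(q) = 2*q/(-5 + q) (E(q) = (2*q)/(-5 + q) = 2*q/(-5 + q))
E(-19) - 11 = 2*(-19)/(-5 - 19) - 11 = 2*(-19)/(-24) - 11 = 2*(-19)*(-1/24) - 11 = 19/12 - 11 = -113/12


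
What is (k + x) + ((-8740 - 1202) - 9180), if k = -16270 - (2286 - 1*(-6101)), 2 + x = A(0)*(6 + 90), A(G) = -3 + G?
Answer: -44069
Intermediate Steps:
x = -290 (x = -2 + (-3 + 0)*(6 + 90) = -2 - 3*96 = -2 - 288 = -290)
k = -24657 (k = -16270 - (2286 + 6101) = -16270 - 1*8387 = -16270 - 8387 = -24657)
(k + x) + ((-8740 - 1202) - 9180) = (-24657 - 290) + ((-8740 - 1202) - 9180) = -24947 + (-9942 - 9180) = -24947 - 19122 = -44069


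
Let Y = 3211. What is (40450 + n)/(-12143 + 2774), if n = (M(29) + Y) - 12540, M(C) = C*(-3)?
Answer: -31034/9369 ≈ -3.3124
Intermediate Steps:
M(C) = -3*C
n = -9416 (n = (-3*29 + 3211) - 12540 = (-87 + 3211) - 12540 = 3124 - 12540 = -9416)
(40450 + n)/(-12143 + 2774) = (40450 - 9416)/(-12143 + 2774) = 31034/(-9369) = 31034*(-1/9369) = -31034/9369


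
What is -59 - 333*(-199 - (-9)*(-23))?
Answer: 135139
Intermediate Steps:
-59 - 333*(-199 - (-9)*(-23)) = -59 - 333*(-199 - 1*207) = -59 - 333*(-199 - 207) = -59 - 333*(-406) = -59 + 135198 = 135139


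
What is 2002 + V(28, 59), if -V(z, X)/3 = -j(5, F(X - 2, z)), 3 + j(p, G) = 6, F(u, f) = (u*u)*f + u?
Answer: 2011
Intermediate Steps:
F(u, f) = u + f*u² (F(u, f) = u²*f + u = f*u² + u = u + f*u²)
j(p, G) = 3 (j(p, G) = -3 + 6 = 3)
V(z, X) = 9 (V(z, X) = -(-3)*3 = -3*(-3) = 9)
2002 + V(28, 59) = 2002 + 9 = 2011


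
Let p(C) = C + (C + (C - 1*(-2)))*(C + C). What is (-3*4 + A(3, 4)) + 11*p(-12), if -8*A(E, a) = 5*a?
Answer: 11323/2 ≈ 5661.5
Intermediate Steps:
p(C) = C + 2*C*(2 + 2*C) (p(C) = C + (C + (C + 2))*(2*C) = C + (C + (2 + C))*(2*C) = C + (2 + 2*C)*(2*C) = C + 2*C*(2 + 2*C))
A(E, a) = -5*a/8
(-3*4 + A(3, 4)) + 11*p(-12) = (-3*4 - 5/8*4) + 11*(-12*(5 + 4*(-12))) = (-12 - 5/2) + 11*(-12*(5 - 48)) = -29/2 + 11*(-12*(-43)) = -29/2 + 11*516 = -29/2 + 5676 = 11323/2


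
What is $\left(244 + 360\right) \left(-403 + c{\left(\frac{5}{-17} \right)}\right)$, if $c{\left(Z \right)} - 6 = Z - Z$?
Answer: $-239788$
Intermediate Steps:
$c{\left(Z \right)} = 6$ ($c{\left(Z \right)} = 6 + \left(Z - Z\right) = 6 + 0 = 6$)
$\left(244 + 360\right) \left(-403 + c{\left(\frac{5}{-17} \right)}\right) = \left(244 + 360\right) \left(-403 + 6\right) = 604 \left(-397\right) = -239788$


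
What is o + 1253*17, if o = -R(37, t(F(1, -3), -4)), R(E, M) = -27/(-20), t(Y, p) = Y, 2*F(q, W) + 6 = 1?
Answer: 425993/20 ≈ 21300.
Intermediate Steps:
F(q, W) = -5/2 (F(q, W) = -3 + (1/2)*1 = -3 + 1/2 = -5/2)
R(E, M) = 27/20 (R(E, M) = -27*(-1/20) = 27/20)
o = -27/20 (o = -1*27/20 = -27/20 ≈ -1.3500)
o + 1253*17 = -27/20 + 1253*17 = -27/20 + 21301 = 425993/20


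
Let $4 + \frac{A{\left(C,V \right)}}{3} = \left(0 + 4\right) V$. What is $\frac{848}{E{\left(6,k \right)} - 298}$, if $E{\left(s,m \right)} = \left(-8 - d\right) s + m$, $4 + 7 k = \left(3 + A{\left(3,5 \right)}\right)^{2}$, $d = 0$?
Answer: $\frac{848}{25} \approx 33.92$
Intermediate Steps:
$A{\left(C,V \right)} = -12 + 12 V$ ($A{\left(C,V \right)} = -12 + 3 \left(0 + 4\right) V = -12 + 3 \cdot 4 V = -12 + 12 V$)
$k = 371$ ($k = - \frac{4}{7} + \frac{\left(3 + \left(-12 + 12 \cdot 5\right)\right)^{2}}{7} = - \frac{4}{7} + \frac{\left(3 + \left(-12 + 60\right)\right)^{2}}{7} = - \frac{4}{7} + \frac{\left(3 + 48\right)^{2}}{7} = - \frac{4}{7} + \frac{51^{2}}{7} = - \frac{4}{7} + \frac{1}{7} \cdot 2601 = - \frac{4}{7} + \frac{2601}{7} = 371$)
$E{\left(s,m \right)} = m - 8 s$ ($E{\left(s,m \right)} = \left(-8 - 0\right) s + m = \left(-8 + 0\right) s + m = - 8 s + m = m - 8 s$)
$\frac{848}{E{\left(6,k \right)} - 298} = \frac{848}{\left(371 - 48\right) - 298} = \frac{848}{323 - 298} = \frac{848}{25}$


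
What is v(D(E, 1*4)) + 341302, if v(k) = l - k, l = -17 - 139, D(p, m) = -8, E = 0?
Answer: 341154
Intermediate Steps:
l = -156
v(k) = -156 - k
v(D(E, 1*4)) + 341302 = (-156 - 1*(-8)) + 341302 = (-156 + 8) + 341302 = -148 + 341302 = 341154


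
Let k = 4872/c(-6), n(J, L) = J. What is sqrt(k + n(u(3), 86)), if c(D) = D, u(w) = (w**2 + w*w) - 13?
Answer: I*sqrt(807) ≈ 28.408*I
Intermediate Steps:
u(w) = -13 + 2*w**2 (u(w) = (w**2 + w**2) - 13 = 2*w**2 - 13 = -13 + 2*w**2)
k = -812 (k = 4872/(-6) = 4872*(-1/6) = -812)
sqrt(k + n(u(3), 86)) = sqrt(-812 + (-13 + 2*3**2)) = sqrt(-812 + (-13 + 2*9)) = sqrt(-812 + (-13 + 18)) = sqrt(-812 + 5) = sqrt(-807) = I*sqrt(807)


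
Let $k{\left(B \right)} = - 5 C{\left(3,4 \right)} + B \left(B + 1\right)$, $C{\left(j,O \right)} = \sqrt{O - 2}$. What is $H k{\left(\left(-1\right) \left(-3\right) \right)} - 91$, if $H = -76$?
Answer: $-1003 + 380 \sqrt{2} \approx -465.6$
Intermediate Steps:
$C{\left(j,O \right)} = \sqrt{-2 + O}$
$k{\left(B \right)} = - 5 \sqrt{2} + B \left(1 + B\right)$ ($k{\left(B \right)} = - 5 \sqrt{-2 + 4} + B \left(B + 1\right) = - 5 \sqrt{2} + B \left(1 + B\right)$)
$H k{\left(\left(-1\right) \left(-3\right) \right)} - 91 = - 76 \left(\left(-1\right) \left(-3\right) + \left(\left(-1\right) \left(-3\right)\right)^{2} - 5 \sqrt{2}\right) - 91 = - 76 \left(3 + 3^{2} - 5 \sqrt{2}\right) - 91 = - 76 \left(3 + 9 - 5 \sqrt{2}\right) - 91 = - 76 \left(12 - 5 \sqrt{2}\right) - 91 = \left(-912 + 380 \sqrt{2}\right) - 91 = -1003 + 380 \sqrt{2}$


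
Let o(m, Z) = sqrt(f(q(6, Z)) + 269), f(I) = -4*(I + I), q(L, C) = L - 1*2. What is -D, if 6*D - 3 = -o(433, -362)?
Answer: -1/2 + sqrt(237)/6 ≈ 2.0658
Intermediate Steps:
q(L, C) = -2 + L (q(L, C) = L - 2 = -2 + L)
f(I) = -8*I
o(m, Z) = sqrt(237) (o(m, Z) = sqrt(-8*(-2 + 6) + 269) = sqrt(-8*4 + 269) = sqrt(-32 + 269) = sqrt(237))
D = 1/2 - sqrt(237)/6 (D = 1/2 + (-sqrt(237))/6 = 1/2 - sqrt(237)/6 ≈ -2.0658)
-D = -(1/2 - sqrt(237)/6) = -1/2 + sqrt(237)/6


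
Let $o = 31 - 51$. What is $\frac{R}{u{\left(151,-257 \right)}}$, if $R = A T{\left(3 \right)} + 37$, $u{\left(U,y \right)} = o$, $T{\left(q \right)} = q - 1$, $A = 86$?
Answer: $- \frac{209}{20} \approx -10.45$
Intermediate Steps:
$T{\left(q \right)} = -1 + q$
$o = -20$ ($o = 31 - 51 = -20$)
$u{\left(U,y \right)} = -20$
$R = 209$ ($R = 86 \left(-1 + 3\right) + 37 = 86 \cdot 2 + 37 = 172 + 37 = 209$)
$\frac{R}{u{\left(151,-257 \right)}} = \frac{209}{-20} = 209 \left(- \frac{1}{20}\right) = - \frac{209}{20}$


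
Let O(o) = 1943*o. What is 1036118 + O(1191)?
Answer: 3350231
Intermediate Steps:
1036118 + O(1191) = 1036118 + 1943*1191 = 1036118 + 2314113 = 3350231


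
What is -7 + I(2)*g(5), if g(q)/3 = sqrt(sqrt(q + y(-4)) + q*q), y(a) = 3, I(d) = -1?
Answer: -7 - 3*sqrt(25 + 2*sqrt(2)) ≈ -22.826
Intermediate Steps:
g(q) = 3*sqrt(q**2 + sqrt(3 + q)) (g(q) = 3*sqrt(sqrt(q + 3) + q*q) = 3*sqrt(sqrt(3 + q) + q**2) = 3*sqrt(q**2 + sqrt(3 + q)))
-7 + I(2)*g(5) = -7 - 3*sqrt(5**2 + sqrt(3 + 5)) = -7 - 3*sqrt(25 + sqrt(8)) = -7 - 3*sqrt(25 + 2*sqrt(2))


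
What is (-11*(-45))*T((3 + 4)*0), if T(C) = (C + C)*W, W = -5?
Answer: 0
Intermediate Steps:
T(C) = -10*C (T(C) = (C + C)*(-5) = (2*C)*(-5) = -10*C)
(-11*(-45))*T((3 + 4)*0) = (-11*(-45))*(-10*(3 + 4)*0) = 495*(-70*0) = 495*(-10*0) = 495*0 = 0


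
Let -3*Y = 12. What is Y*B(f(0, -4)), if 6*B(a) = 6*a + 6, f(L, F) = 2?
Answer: -12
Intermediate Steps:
Y = -4 (Y = -⅓*12 = -4)
B(a) = 1 + a (B(a) = (6*a + 6)/6 = (6 + 6*a)/6 = 1 + a)
Y*B(f(0, -4)) = -4*(1 + 2) = -4*3 = -12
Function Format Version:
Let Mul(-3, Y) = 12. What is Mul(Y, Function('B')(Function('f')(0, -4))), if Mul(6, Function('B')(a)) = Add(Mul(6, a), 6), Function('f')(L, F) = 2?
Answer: -12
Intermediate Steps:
Y = -4 (Y = Mul(Rational(-1, 3), 12) = -4)
Function('B')(a) = Add(1, a) (Function('B')(a) = Mul(Rational(1, 6), Add(Mul(6, a), 6)) = Mul(Rational(1, 6), Add(6, Mul(6, a))) = Add(1, a))
Mul(Y, Function('B')(Function('f')(0, -4))) = Mul(-4, Add(1, 2)) = Mul(-4, 3) = -12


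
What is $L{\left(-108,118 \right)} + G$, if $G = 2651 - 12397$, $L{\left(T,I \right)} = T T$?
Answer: $1918$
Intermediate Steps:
$L{\left(T,I \right)} = T^{2}$
$G = -9746$ ($G = 2651 - 12397 = -9746$)
$L{\left(-108,118 \right)} + G = \left(-108\right)^{2} - 9746 = 11664 - 9746 = 1918$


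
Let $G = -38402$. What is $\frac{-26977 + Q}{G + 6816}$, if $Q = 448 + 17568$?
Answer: $\frac{8961}{31586} \approx 0.2837$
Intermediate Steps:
$Q = 18016$
$\frac{-26977 + Q}{G + 6816} = \frac{-26977 + 18016}{-38402 + 6816} = - \frac{8961}{-31586} = \left(-8961\right) \left(- \frac{1}{31586}\right) = \frac{8961}{31586}$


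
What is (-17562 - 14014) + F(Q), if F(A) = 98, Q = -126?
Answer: -31478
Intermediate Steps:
(-17562 - 14014) + F(Q) = (-17562 - 14014) + 98 = -31576 + 98 = -31478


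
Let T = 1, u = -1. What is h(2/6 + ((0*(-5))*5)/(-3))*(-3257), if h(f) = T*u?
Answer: 3257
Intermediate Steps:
h(f) = -1 (h(f) = 1*(-1) = -1)
h(2/6 + ((0*(-5))*5)/(-3))*(-3257) = -1*(-3257) = 3257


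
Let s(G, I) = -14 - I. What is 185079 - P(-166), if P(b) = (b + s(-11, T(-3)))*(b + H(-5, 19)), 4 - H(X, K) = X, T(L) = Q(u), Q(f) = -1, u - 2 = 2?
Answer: 156976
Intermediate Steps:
u = 4 (u = 2 + 2 = 4)
T(L) = -1
H(X, K) = 4 - X
P(b) = (-13 + b)*(9 + b) (P(b) = (b + (-14 - 1*(-1)))*(b + (4 - 1*(-5))) = (b + (-14 + 1))*(b + (4 + 5)) = (b - 13)*(b + 9) = (-13 + b)*(9 + b))
185079 - P(-166) = 185079 - (-117 + (-166)**2 - 4*(-166)) = 185079 - (-117 + 27556 + 664) = 185079 - 1*28103 = 185079 - 28103 = 156976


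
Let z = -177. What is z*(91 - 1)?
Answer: -15930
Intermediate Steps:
z*(91 - 1) = -177*(91 - 1) = -177*90 = -15930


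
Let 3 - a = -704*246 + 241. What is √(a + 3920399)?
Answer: √4093345 ≈ 2023.2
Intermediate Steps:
a = 172946 (a = 3 - (-704*246 + 241) = 3 - (-173184 + 241) = 3 - 1*(-172943) = 3 + 172943 = 172946)
√(a + 3920399) = √(172946 + 3920399) = √4093345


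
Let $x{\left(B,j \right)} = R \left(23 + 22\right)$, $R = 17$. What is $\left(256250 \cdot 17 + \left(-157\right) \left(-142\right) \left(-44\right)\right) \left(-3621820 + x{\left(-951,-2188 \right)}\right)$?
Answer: $-12222197636270$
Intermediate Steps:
$x{\left(B,j \right)} = 765$ ($x{\left(B,j \right)} = 17 \left(23 + 22\right) = 17 \cdot 45 = 765$)
$\left(256250 \cdot 17 + \left(-157\right) \left(-142\right) \left(-44\right)\right) \left(-3621820 + x{\left(-951,-2188 \right)}\right) = \left(256250 \cdot 17 + \left(-157\right) \left(-142\right) \left(-44\right)\right) \left(-3621820 + 765\right) = \left(4356250 + 22294 \left(-44\right)\right) \left(-3621055\right) = \left(4356250 - 980936\right) \left(-3621055\right) = 3375314 \left(-3621055\right) = -12222197636270$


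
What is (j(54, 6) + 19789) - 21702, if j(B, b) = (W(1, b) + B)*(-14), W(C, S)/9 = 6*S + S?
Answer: -7961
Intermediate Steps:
W(C, S) = 63*S (W(C, S) = 9*(6*S + S) = 9*(7*S) = 63*S)
j(B, b) = -882*b - 14*B (j(B, b) = (63*b + B)*(-14) = (B + 63*b)*(-14) = -882*b - 14*B)
(j(54, 6) + 19789) - 21702 = ((-882*6 - 14*54) + 19789) - 21702 = ((-5292 - 756) + 19789) - 21702 = (-6048 + 19789) - 21702 = 13741 - 21702 = -7961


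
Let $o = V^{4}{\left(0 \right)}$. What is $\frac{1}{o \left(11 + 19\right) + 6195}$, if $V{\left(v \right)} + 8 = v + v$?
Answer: $\frac{1}{129075} \approx 7.7474 \cdot 10^{-6}$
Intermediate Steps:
$V{\left(v \right)} = -8 + 2 v$ ($V{\left(v \right)} = -8 + \left(v + v\right) = -8 + 2 v$)
$o = 4096$ ($o = \left(-8 + 2 \cdot 0\right)^{4} = \left(-8 + 0\right)^{4} = \left(-8\right)^{4} = 4096$)
$\frac{1}{o \left(11 + 19\right) + 6195} = \frac{1}{4096 \left(11 + 19\right) + 6195} = \frac{1}{4096 \cdot 30 + 6195} = \frac{1}{122880 + 6195} = \frac{1}{129075}$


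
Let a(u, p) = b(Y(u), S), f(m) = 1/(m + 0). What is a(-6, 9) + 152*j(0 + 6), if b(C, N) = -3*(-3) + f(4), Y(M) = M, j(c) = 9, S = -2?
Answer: 5509/4 ≈ 1377.3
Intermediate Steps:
f(m) = 1/m
b(C, N) = 37/4 (b(C, N) = -3*(-3) + 1/4 = 9 + 1/4 = 37/4)
a(u, p) = 37/4
a(-6, 9) + 152*j(0 + 6) = 37/4 + 152*9 = 37/4 + 1368 = 5509/4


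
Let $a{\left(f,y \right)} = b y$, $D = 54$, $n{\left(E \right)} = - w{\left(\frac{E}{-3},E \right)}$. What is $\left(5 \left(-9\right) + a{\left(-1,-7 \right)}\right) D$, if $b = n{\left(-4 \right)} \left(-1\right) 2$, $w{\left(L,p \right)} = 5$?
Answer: $-6210$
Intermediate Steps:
$n{\left(E \right)} = -5$ ($n{\left(E \right)} = \left(-1\right) 5 = -5$)
$b = 10$ ($b = \left(-5\right) \left(-1\right) 2 = 5 \cdot 2 = 10$)
$a{\left(f,y \right)} = 10 y$
$\left(5 \left(-9\right) + a{\left(-1,-7 \right)}\right) D = \left(5 \left(-9\right) + 10 \left(-7\right)\right) 54 = \left(-45 - 70\right) 54 = \left(-115\right) 54 = -6210$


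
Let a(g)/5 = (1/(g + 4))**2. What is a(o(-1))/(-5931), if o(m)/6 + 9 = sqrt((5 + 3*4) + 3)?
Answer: -161/187917804 - 5*sqrt(5)/15659817 ≈ -1.5707e-6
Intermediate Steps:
o(m) = -54 + 12*sqrt(5) (o(m) = -54 + 6*sqrt((5 + 3*4) + 3) = -54 + 6*sqrt((5 + 12) + 3) = -54 + 6*sqrt(17 + 3) = -54 + 6*sqrt(20) = -54 + 6*(2*sqrt(5)) = -54 + 12*sqrt(5))
a(g) = 5/(4 + g)**2 (a(g) = 5*(1/(g + 4))**2 = 5*(1/(4 + g))**2 = 5/(4 + g)**2)
a(o(-1))/(-5931) = (5/(4 + (-54 + 12*sqrt(5)))**2)/(-5931) = (5/(-50 + 12*sqrt(5))**2)*(-1/5931) = -5/(5931*(-50 + 12*sqrt(5))**2)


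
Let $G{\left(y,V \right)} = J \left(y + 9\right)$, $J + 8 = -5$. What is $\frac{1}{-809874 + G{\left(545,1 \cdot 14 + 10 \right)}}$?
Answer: $- \frac{1}{817076} \approx -1.2239 \cdot 10^{-6}$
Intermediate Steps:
$J = -13$ ($J = -8 - 5 = -13$)
$G{\left(y,V \right)} = -117 - 13 y$ ($G{\left(y,V \right)} = - 13 \left(y + 9\right) = - 13 \left(9 + y\right) = -117 - 13 y$)
$\frac{1}{-809874 + G{\left(545,1 \cdot 14 + 10 \right)}} = \frac{1}{-809874 - 7202} = \frac{1}{-817076} = - \frac{1}{817076}$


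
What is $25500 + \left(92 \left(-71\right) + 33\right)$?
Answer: $19001$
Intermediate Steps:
$25500 + \left(92 \left(-71\right) + 33\right) = 25500 + \left(-6532 + 33\right) = 25500 - 6499 = 19001$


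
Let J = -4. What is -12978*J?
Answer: 51912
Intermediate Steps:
-12978*J = -12978*(-4) = -1442*(-36) = 51912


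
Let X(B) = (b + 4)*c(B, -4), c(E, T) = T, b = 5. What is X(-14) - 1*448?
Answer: -484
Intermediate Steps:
X(B) = -36 (X(B) = (5 + 4)*(-4) = 9*(-4) = -36)
X(-14) - 1*448 = -36 - 1*448 = -36 - 448 = -484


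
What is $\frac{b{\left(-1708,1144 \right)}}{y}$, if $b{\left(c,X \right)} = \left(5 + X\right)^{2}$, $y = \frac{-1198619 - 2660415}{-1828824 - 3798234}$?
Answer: $\frac{3714423799329}{1929517} \approx 1.9251 \cdot 10^{6}$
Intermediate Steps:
$y = \frac{1929517}{2813529}$ ($y = - \frac{3859034}{-5627058} = \left(-3859034\right) \left(- \frac{1}{5627058}\right) = \frac{1929517}{2813529} \approx 0.6858$)
$\frac{b{\left(-1708,1144 \right)}}{y} = \frac{\left(5 + 1144\right)^{2}}{\frac{1929517}{2813529}} = 1149^{2} \cdot \frac{2813529}{1929517} = 1320201 \cdot \frac{2813529}{1929517} = \frac{3714423799329}{1929517}$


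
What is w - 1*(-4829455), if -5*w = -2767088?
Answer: 26914363/5 ≈ 5.3829e+6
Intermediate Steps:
w = 2767088/5 (w = -⅕*(-2767088) = 2767088/5 ≈ 5.5342e+5)
w - 1*(-4829455) = 2767088/5 - 1*(-4829455) = 2767088/5 + 4829455 = 26914363/5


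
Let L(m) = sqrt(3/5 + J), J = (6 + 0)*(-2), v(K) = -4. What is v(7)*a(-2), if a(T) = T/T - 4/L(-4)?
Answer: -4 - 16*I*sqrt(285)/57 ≈ -4.0 - 4.7388*I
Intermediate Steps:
J = -12 (J = 6*(-2) = -12)
L(m) = I*sqrt(285)/5 (L(m) = sqrt(3/5 - 12) = sqrt(-57/5) = I*sqrt(285)/5)
a(T) = 1 + 4*I*sqrt(285)/57 (a(T) = T/T - 4*(-I*sqrt(285)/57) = 1 - (-4)*I*sqrt(285)/57 = 1 + 4*I*sqrt(285)/57)
v(7)*a(-2) = -4*(1 + 4*I*sqrt(285)/57) = -4 - 16*I*sqrt(285)/57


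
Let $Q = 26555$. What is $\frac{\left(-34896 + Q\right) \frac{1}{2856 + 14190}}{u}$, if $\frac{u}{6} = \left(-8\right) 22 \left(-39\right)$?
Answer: $- \frac{8341}{702022464} \approx -1.1881 \cdot 10^{-5}$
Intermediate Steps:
$u = 41184$ ($u = 6 \left(-8\right) 22 \left(-39\right) = 6 \left(\left(-176\right) \left(-39\right)\right) = 6 \cdot 6864 = 41184$)
$\frac{\left(-34896 + Q\right) \frac{1}{2856 + 14190}}{u} = \frac{\left(-34896 + 26555\right) \frac{1}{2856 + 14190}}{41184} = - \frac{8341}{17046} \cdot \frac{1}{41184} = \left(-8341\right) \frac{1}{17046} \cdot \frac{1}{41184} = \left(- \frac{8341}{17046}\right) \frac{1}{41184} = - \frac{8341}{702022464}$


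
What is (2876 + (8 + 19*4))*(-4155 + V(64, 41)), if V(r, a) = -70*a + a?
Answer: -20672640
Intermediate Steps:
V(r, a) = -69*a
(2876 + (8 + 19*4))*(-4155 + V(64, 41)) = (2876 + (8 + 19*4))*(-4155 - 69*41) = (2876 + (8 + 76))*(-4155 - 2829) = (2876 + 84)*(-6984) = 2960*(-6984) = -20672640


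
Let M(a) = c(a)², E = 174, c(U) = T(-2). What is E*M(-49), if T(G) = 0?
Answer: 0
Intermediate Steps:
c(U) = 0
M(a) = 0 (M(a) = 0² = 0)
E*M(-49) = 174*0 = 0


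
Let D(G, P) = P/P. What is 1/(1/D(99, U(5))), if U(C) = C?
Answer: 1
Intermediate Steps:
D(G, P) = 1
1/(1/D(99, U(5))) = 1/(1/1) = 1/1 = 1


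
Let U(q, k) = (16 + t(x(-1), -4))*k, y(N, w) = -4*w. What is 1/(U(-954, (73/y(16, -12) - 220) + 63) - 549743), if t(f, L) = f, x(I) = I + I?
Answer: -24/13246073 ≈ -1.8119e-6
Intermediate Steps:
x(I) = 2*I
U(q, k) = 14*k (U(q, k) = (16 + 2*(-1))*k = (16 - 2)*k = 14*k)
1/(U(-954, (73/y(16, -12) - 220) + 63) - 549743) = 1/(14*((73/((-4*(-12))) - 220) + 63) - 549743) = 1/(14*((73/48 - 220) + 63) - 549743) = 1/(14*(-10487/48 + 63) - 549743) = 1/(14*(-7463/48) - 549743) = 1/(-52241/24 - 549743) = 1/(-13246073/24) = -24/13246073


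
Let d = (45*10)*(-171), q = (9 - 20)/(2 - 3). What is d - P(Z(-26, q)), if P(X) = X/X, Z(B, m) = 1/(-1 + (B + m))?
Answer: -76951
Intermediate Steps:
q = 11 (q = -11/(-1) = -11*(-1) = 11)
Z(B, m) = 1/(-1 + B + m)
P(X) = 1
d = -76950 (d = 450*(-171) = -76950)
d - P(Z(-26, q)) = -76950 - 1*1 = -76950 - 1 = -76951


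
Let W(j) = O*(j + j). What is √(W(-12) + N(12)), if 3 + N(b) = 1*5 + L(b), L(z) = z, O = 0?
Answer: √14 ≈ 3.7417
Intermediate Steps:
W(j) = 0 (W(j) = 0*(j + j) = 0*(2*j) = 0)
N(b) = 2 + b (N(b) = -3 + (1*5 + b) = -3 + (5 + b) = 2 + b)
√(W(-12) + N(12)) = √(0 + (2 + 12)) = √(0 + 14) = √14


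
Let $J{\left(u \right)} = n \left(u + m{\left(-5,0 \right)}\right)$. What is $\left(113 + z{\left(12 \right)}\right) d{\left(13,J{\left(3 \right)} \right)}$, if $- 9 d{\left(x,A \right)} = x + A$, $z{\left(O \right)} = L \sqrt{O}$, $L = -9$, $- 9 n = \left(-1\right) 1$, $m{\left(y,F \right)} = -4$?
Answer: $- \frac{13108}{81} + \frac{232 \sqrt{3}}{9} \approx -117.18$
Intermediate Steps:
$n = \frac{1}{9}$ ($n = - \frac{\left(-1\right) 1}{9} = \left(- \frac{1}{9}\right) \left(-1\right) = \frac{1}{9} \approx 0.11111$)
$J{\left(u \right)} = - \frac{4}{9} + \frac{u}{9}$ ($J{\left(u \right)} = \frac{u - 4}{9} = \frac{-4 + u}{9} = - \frac{4}{9} + \frac{u}{9}$)
$z{\left(O \right)} = - 9 \sqrt{O}$
$d{\left(x,A \right)} = - \frac{A}{9} - \frac{x}{9}$ ($d{\left(x,A \right)} = - \frac{x + A}{9} = - \frac{A + x}{9} = - \frac{A}{9} - \frac{x}{9}$)
$\left(113 + z{\left(12 \right)}\right) d{\left(13,J{\left(3 \right)} \right)} = \left(113 - 9 \sqrt{12}\right) \left(- \frac{- \frac{4}{9} + \frac{1}{9} \cdot 3}{9} - \frac{13}{9}\right) = \left(113 - 9 \cdot 2 \sqrt{3}\right) \left(- \frac{- \frac{4}{9} + \frac{1}{3}}{9} - \frac{13}{9}\right) = \left(113 - 18 \sqrt{3}\right) \left(\left(- \frac{1}{9}\right) \left(- \frac{1}{9}\right) - \frac{13}{9}\right) = \left(113 - 18 \sqrt{3}\right) \left(\frac{1}{81} - \frac{13}{9}\right) = \left(113 - 18 \sqrt{3}\right) \left(- \frac{116}{81}\right) = - \frac{13108}{81} + \frac{232 \sqrt{3}}{9}$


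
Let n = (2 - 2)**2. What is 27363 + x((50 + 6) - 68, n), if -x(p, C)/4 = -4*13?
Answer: 27571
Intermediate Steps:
n = 0 (n = 0**2 = 0)
x(p, C) = 208 (x(p, C) = -(-16)*13 = -4*(-52) = 208)
27363 + x((50 + 6) - 68, n) = 27363 + 208 = 27571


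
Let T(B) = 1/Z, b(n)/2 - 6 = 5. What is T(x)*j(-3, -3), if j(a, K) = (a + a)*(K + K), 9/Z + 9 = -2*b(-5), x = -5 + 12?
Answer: -212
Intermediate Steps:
b(n) = 22 (b(n) = 12 + 2*5 = 12 + 10 = 22)
x = 7
Z = -9/53 (Z = 9/(-9 - 2*22) = 9/(-9 - 44) = 9/(-53) = 9*(-1/53) = -9/53 ≈ -0.16981)
j(a, K) = 4*K*a (j(a, K) = (2*a)*(2*K) = 4*K*a)
T(B) = -53/9 (T(B) = 1/(-9/53) = -53/9)
T(x)*j(-3, -3) = -212*(-3)*(-3)/9 = -53/9*36 = -212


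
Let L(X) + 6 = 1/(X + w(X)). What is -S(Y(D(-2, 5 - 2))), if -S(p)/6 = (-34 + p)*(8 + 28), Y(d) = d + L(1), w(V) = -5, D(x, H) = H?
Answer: -8046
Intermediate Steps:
L(X) = -6 + 1/(-5 + X) (L(X) = -6 + 1/(X - 5) = -6 + 1/(-5 + X))
Y(d) = -25/4 + d (Y(d) = d + (31 - 6*1)/(-5 + 1) = d + (31 - 6)/(-4) = d - ¼*25 = d - 25/4 = -25/4 + d)
S(p) = 7344 - 216*p (S(p) = -6*(-34 + p)*(8 + 28) = -6*(-34 + p)*36 = -6*(-1224 + 36*p) = 7344 - 216*p)
-S(Y(D(-2, 5 - 2))) = -(7344 - 216*(-25/4 + (5 - 2))) = -(7344 - 216*(-25/4 + 3)) = -(7344 - 216*(-13/4)) = -(7344 + 702) = -1*8046 = -8046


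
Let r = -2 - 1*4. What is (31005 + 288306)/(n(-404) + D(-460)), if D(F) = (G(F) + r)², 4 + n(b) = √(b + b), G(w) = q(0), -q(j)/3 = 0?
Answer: 1277244/229 - 319311*I*√202/916 ≈ 5577.5 - 4954.4*I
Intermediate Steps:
r = -6 (r = -2 - 4 = -6)
q(j) = 0 (q(j) = -3*0 = 0)
G(w) = 0
n(b) = -4 + √2*√b (n(b) = -4 + √(b + b) = -4 + √(2*b) = -4 + √2*√b)
D(F) = 36 (D(F) = (0 - 6)² = (-6)² = 36)
(31005 + 288306)/(n(-404) + D(-460)) = (31005 + 288306)/((-4 + √2*√(-404)) + 36) = 319311/((-4 + √2*(2*I*√101)) + 36) = 319311/((-4 + 2*I*√202) + 36) = 319311/(32 + 2*I*√202)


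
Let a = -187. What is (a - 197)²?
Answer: 147456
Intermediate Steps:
(a - 197)² = (-187 - 197)² = (-384)² = 147456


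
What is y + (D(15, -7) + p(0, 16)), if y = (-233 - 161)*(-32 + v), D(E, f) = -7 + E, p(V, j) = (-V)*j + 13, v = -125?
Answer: 61879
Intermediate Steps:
p(V, j) = 13 - V*j (p(V, j) = -V*j + 13 = 13 - V*j)
y = 61858 (y = (-233 - 161)*(-32 - 125) = -394*(-157) = 61858)
y + (D(15, -7) + p(0, 16)) = 61858 + ((-7 + 15) + (13 - 1*0*16)) = 61858 + (8 + (13 + 0)) = 61858 + (8 + 13) = 61858 + 21 = 61879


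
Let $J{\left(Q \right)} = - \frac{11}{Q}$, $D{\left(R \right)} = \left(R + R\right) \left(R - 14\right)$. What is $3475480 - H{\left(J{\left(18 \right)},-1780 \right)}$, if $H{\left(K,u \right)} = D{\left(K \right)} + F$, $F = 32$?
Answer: $\frac{563019683}{162} \approx 3.4754 \cdot 10^{6}$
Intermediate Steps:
$D{\left(R \right)} = 2 R \left(-14 + R\right)$
$H{\left(K,u \right)} = 32 + 2 K \left(-14 + K\right)$ ($H{\left(K,u \right)} = 2 K \left(-14 + K\right) + 32 = 32 + 2 K \left(-14 + K\right)$)
$3475480 - H{\left(J{\left(18 \right)},-1780 \right)} = 3475480 - \left(32 + 2 \left(- \frac{11}{18}\right) \left(-14 - \frac{11}{18}\right)\right) = 3475480 - \left(32 + 2 \left(- \frac{11}{18}\right) \left(- \frac{263}{18}\right)\right) = 3475480 - \left(32 + \frac{2893}{162}\right) = 3475480 - \frac{8077}{162} = \frac{563019683}{162}$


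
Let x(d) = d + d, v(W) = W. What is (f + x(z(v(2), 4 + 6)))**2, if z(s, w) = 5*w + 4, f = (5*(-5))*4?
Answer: 64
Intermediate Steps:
f = -100 (f = -25*4 = -100)
z(s, w) = 4 + 5*w
x(d) = 2*d
(f + x(z(v(2), 4 + 6)))**2 = (-100 + 2*(4 + 5*(4 + 6)))**2 = (-100 + 2*(4 + 5*10))**2 = (-100 + 2*(4 + 50))**2 = (-100 + 2*54)**2 = (-100 + 108)**2 = 8**2 = 64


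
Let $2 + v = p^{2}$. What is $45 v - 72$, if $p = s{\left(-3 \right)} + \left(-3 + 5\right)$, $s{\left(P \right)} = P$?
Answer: $-117$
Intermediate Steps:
$p = -1$ ($p = -3 + \left(-3 + 5\right) = -3 + 2 = -1$)
$v = -1$ ($v = -2 + \left(-1\right)^{2} = -2 + 1 = -1$)
$45 v - 72 = 45 \left(-1\right) - 72 = -45 - 72 = -117$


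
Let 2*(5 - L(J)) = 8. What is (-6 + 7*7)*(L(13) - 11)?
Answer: -430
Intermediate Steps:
L(J) = 1 (L(J) = 5 - ½*8 = 5 - 4 = 1)
(-6 + 7*7)*(L(13) - 11) = (-6 + 7*7)*(1 - 11) = (-6 + 49)*(-10) = 43*(-10) = -430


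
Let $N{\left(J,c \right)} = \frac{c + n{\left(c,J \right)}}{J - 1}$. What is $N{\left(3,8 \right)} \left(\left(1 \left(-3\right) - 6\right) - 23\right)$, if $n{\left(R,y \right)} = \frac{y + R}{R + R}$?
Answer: $-139$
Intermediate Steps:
$n{\left(R,y \right)} = \frac{R + y}{2 R}$
$N{\left(J,c \right)} = \frac{c + \frac{J + c}{2 c}}{-1 + J}$ ($N{\left(J,c \right)} = \frac{c + \frac{c + J}{2 c}}{J - 1} = \frac{c + \frac{J + c}{2 c}}{-1 + J}$)
$N{\left(3,8 \right)} \left(\left(1 \left(-3\right) - 6\right) - 23\right) = \frac{3 + 8 + 2 \cdot 8^{2}}{2 \cdot 8 \left(-1 + 3\right)} \left(\left(1 \left(-3\right) - 6\right) - 23\right) = \frac{1}{2} \cdot \frac{1}{8} \cdot \frac{1}{2} \left(3 + 8 + 2 \cdot 64\right) \left(\left(-3 - 6\right) - 23\right) = \frac{1}{2} \cdot \frac{1}{8} \cdot \frac{1}{2} \left(3 + 8 + 128\right) \left(-9 - 23\right) = \frac{1}{2} \cdot \frac{1}{8} \cdot \frac{1}{2} \cdot 139 \left(-32\right) = \frac{139}{32} \left(-32\right) = -139$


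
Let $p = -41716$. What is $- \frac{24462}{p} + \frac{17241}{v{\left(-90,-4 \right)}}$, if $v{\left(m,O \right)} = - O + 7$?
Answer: $\frac{359747319}{229438} \approx 1567.9$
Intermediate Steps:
$v{\left(m,O \right)} = 7 - O$
$- \frac{24462}{p} + \frac{17241}{v{\left(-90,-4 \right)}} = - \frac{24462}{-41716} + \frac{17241}{7 - -4} = \left(-24462\right) \left(- \frac{1}{41716}\right) + \frac{17241}{7 + 4} = \frac{12231}{20858} + \frac{17241}{11} = \frac{359747319}{229438}$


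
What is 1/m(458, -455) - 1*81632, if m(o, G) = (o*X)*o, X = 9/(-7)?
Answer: -154111093639/1887876 ≈ -81632.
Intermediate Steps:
X = -9/7 (X = 9*(-⅐) = -9/7 ≈ -1.2857)
m(o, G) = -9*o²/7 (m(o, G) = (o*(-9/7))*o = (-9*o/7)*o = -9*o²/7)
1/m(458, -455) - 1*81632 = 1/(-9/7*458²) - 1*81632 = 1/(-9/7*209764) - 81632 = 1/(-1887876/7) - 81632 = -7/1887876 - 81632 = -154111093639/1887876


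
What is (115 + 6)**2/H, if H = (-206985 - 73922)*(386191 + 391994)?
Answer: -1331/19872510345 ≈ -6.6977e-8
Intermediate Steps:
H = -218597613795 (H = -280907*778185 = -218597613795)
(115 + 6)**2/H = (115 + 6)**2/(-218597613795) = 121**2*(-1/218597613795) = 14641*(-1/218597613795) = -1331/19872510345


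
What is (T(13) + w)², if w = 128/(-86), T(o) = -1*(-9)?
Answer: 104329/1849 ≈ 56.425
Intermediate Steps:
T(o) = 9
w = -64/43 (w = 128*(-1/86) = -64/43 ≈ -1.4884)
(T(13) + w)² = (9 - 64/43)² = (323/43)² = 104329/1849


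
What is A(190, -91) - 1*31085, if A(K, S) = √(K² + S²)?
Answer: -31085 + √44381 ≈ -30874.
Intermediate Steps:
A(190, -91) - 1*31085 = √(190² + (-91)²) - 1*31085 = √(36100 + 8281) - 31085 = √44381 - 31085 = -31085 + √44381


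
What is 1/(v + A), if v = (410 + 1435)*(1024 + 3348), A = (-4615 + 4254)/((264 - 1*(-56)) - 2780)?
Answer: 2460/19843196761 ≈ 1.2397e-7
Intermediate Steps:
A = 361/2460 (A = -361/((264 + 56) - 2780) = -361/(320 - 2780) = -361/(-2460) = -361*(-1/2460) = 361/2460 ≈ 0.14675)
v = 8066340 (v = 1845*4372 = 8066340)
1/(v + A) = 1/(8066340 + 361/2460) = 1/(19843196761/2460) = 2460/19843196761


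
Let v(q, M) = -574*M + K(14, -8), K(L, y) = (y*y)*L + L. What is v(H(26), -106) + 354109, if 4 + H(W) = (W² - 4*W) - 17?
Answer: 415863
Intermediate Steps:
K(L, y) = L + L*y² (K(L, y) = y²*L + L = L*y² + L = L + L*y²)
H(W) = -21 + W² - 4*W (H(W) = -4 + ((W² - 4*W) - 17) = -4 + (-17 + W² - 4*W) = -21 + W² - 4*W)
v(q, M) = 910 - 574*M (v(q, M) = -574*M + 14*(1 + (-8)²) = -574*M + 14*(1 + 64) = -574*M + 14*65 = -574*M + 910 = 910 - 574*M)
v(H(26), -106) + 354109 = (910 - 574*(-106)) + 354109 = (910 + 60844) + 354109 = 61754 + 354109 = 415863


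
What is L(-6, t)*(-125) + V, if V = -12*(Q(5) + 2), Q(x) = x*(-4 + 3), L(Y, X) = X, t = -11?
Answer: 1411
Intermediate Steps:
Q(x) = -x (Q(x) = x*(-1) = -x)
V = 36 (V = -12*(-1*5 + 2) = -12*(-5 + 2) = -12*(-3) = 36)
L(-6, t)*(-125) + V = -11*(-125) + 36 = 1375 + 36 = 1411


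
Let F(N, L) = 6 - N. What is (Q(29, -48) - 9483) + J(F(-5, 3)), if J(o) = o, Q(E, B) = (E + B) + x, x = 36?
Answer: -9455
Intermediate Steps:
Q(E, B) = 36 + B + E (Q(E, B) = (E + B) + 36 = (B + E) + 36 = 36 + B + E)
(Q(29, -48) - 9483) + J(F(-5, 3)) = ((36 - 48 + 29) - 9483) + (6 - 1*(-5)) = (17 - 9483) + (6 + 5) = -9466 + 11 = -9455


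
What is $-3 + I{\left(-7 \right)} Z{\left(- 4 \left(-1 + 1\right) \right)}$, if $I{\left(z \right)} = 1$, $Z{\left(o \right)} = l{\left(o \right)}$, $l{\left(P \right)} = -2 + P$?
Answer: $-5$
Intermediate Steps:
$Z{\left(o \right)} = -2 + o$
$-3 + I{\left(-7 \right)} Z{\left(- 4 \left(-1 + 1\right) \right)} = -3 + 1 \left(-2 - 4 \left(-1 + 1\right)\right) = -3 + 1 \left(-2 - 0\right) = -3 + 1 \left(-2 + 0\right) = -3 + 1 \left(-2\right) = -3 - 2 = -5$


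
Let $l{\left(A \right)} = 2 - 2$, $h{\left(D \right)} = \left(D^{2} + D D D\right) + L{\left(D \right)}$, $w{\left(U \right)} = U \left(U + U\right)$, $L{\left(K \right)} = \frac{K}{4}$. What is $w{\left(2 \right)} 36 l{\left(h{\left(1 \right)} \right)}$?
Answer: $0$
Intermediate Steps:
$L{\left(K \right)} = \frac{K}{4}$ ($L{\left(K \right)} = K \frac{1}{4} = \frac{K}{4}$)
$w{\left(U \right)} = 2 U^{2}$ ($w{\left(U \right)} = U 2 U = 2 U^{2}$)
$h{\left(D \right)} = D^{2} + D^{3} + \frac{D}{4}$ ($h{\left(D \right)} = \left(D^{2} + D D D\right) + \frac{D}{4} = \left(D^{2} + D^{2} D\right) + \frac{D}{4} = \left(D^{2} + D^{3}\right) + \frac{D}{4} = D^{2} + D^{3} + \frac{D}{4}$)
$l{\left(A \right)} = 0$
$w{\left(2 \right)} 36 l{\left(h{\left(1 \right)} \right)} = 2 \cdot 2^{2} \cdot 36 \cdot 0 = 2 \cdot 4 \cdot 36 \cdot 0 = 8 \cdot 36 \cdot 0 = 288 \cdot 0 = 0$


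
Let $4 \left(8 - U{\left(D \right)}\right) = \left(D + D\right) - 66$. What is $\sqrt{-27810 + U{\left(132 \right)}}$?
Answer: $\frac{i \sqrt{111406}}{2} \approx 166.89 i$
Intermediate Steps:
$U{\left(D \right)} = \frac{49}{2} - \frac{D}{2}$ ($U{\left(D \right)} = 8 - \frac{\left(D + D\right) - 66}{4} = 8 - \frac{2 D - 66}{4} = 8 - \frac{-66 + 2 D}{4} = 8 - \left(- \frac{33}{2} + \frac{D}{2}\right) = \frac{49}{2} - \frac{D}{2}$)
$\sqrt{-27810 + U{\left(132 \right)}} = \sqrt{-27810 + \left(\frac{49}{2} - 66\right)} = \sqrt{-27810 - \frac{83}{2}} = \sqrt{- \frac{55703}{2}} = \frac{i \sqrt{111406}}{2}$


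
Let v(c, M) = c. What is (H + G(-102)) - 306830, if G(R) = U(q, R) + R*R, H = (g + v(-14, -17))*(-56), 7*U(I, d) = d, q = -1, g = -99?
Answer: -2030788/7 ≈ -2.9011e+5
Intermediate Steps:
U(I, d) = d/7
H = 6328 (H = (-99 - 14)*(-56) = -113*(-56) = 6328)
G(R) = R² + R/7 (G(R) = R/7 + R*R = R/7 + R² = R² + R/7)
(H + G(-102)) - 306830 = (6328 - 102*(⅐ - 102)) - 306830 = (6328 - 102*(-713/7)) - 306830 = (6328 + 72726/7) - 306830 = 117022/7 - 306830 = -2030788/7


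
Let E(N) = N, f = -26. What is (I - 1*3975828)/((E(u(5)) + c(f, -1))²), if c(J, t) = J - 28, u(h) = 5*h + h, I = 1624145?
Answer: -2351683/576 ≈ -4082.8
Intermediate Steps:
u(h) = 6*h
c(J, t) = -28 + J
(I - 1*3975828)/((E(u(5)) + c(f, -1))²) = (1624145 - 1*3975828)/((6*5 + (-28 - 26))²) = (1624145 - 3975828)/((30 - 54)²) = -2351683/((-24)²) = -2351683/576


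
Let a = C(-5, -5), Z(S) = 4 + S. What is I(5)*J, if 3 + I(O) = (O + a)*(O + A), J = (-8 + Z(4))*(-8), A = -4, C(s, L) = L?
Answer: 0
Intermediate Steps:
a = -5
J = 0 (J = (-8 + (4 + 4))*(-8) = (-8 + 8)*(-8) = 0*(-8) = 0)
I(O) = -3 + (-5 + O)*(-4 + O) (I(O) = -3 + (O - 5)*(O - 4) = -3 + (-5 + O)*(-4 + O))
I(5)*J = (17 + 5² - 9*5)*0 = (17 + 25 - 45)*0 = -3*0 = 0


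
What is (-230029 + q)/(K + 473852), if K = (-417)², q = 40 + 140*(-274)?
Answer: -268349/647741 ≈ -0.41428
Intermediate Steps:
q = -38320 (q = 40 - 38360 = -38320)
K = 173889
(-230029 + q)/(K + 473852) = (-230029 - 38320)/(173889 + 473852) = -268349/647741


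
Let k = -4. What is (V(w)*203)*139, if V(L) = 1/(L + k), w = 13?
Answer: 28217/9 ≈ 3135.2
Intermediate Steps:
V(L) = 1/(-4 + L) (V(L) = 1/(L - 4) = 1/(-4 + L))
(V(w)*203)*139 = (203/(-4 + 13))*139 = (203/9)*139 = 28217/9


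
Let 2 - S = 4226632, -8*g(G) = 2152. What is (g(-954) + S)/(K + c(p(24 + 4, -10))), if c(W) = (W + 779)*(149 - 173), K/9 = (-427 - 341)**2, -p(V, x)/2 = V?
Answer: -4226899/5291064 ≈ -0.79887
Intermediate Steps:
g(G) = -269 (g(G) = -1/8*2152 = -269)
p(V, x) = -2*V
K = 5308416 (K = 9*(-427 - 341)**2 = 9*(-768)**2 = 9*589824 = 5308416)
S = -4226630 (S = 2 - 1*4226632 = 2 - 4226632 = -4226630)
c(W) = -18696 - 24*W (c(W) = (779 + W)*(-24) = -18696 - 24*W)
(g(-954) + S)/(K + c(p(24 + 4, -10))) = (-269 - 4226630)/(5308416 + (-18696 - (-48)*(24 + 4))) = -4226899/(5308416 + (-18696 - (-48)*28)) = -4226899/(5308416 + (-18696 - 24*(-56))) = -4226899/(5308416 + (-18696 + 1344)) = -4226899/(5308416 - 17352) = -4226899/5291064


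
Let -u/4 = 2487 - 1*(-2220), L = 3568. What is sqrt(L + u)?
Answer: 2*I*sqrt(3815) ≈ 123.53*I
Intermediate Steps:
u = -18828 (u = -4*(2487 - 1*(-2220)) = -4*(2487 + 2220) = -4*4707 = -18828)
sqrt(L + u) = sqrt(3568 - 18828) = sqrt(-15260) = 2*I*sqrt(3815)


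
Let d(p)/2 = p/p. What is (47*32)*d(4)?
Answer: 3008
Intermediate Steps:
d(p) = 2 (d(p) = 2*(p/p) = 2*1 = 2)
(47*32)*d(4) = (47*32)*2 = 1504*2 = 3008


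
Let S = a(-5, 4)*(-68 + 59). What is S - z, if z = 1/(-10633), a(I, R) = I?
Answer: 478486/10633 ≈ 45.000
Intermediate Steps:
z = -1/10633 ≈ -9.4047e-5
S = 45 (S = -5*(-68 + 59) = -5*(-9) = 45)
S - z = 45 - 1*(-1/10633) = 45 + 1/10633 = 478486/10633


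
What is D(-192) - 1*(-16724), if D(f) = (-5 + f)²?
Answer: 55533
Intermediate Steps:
D(-192) - 1*(-16724) = (-5 - 192)² - 1*(-16724) = (-197)² + 16724 = 38809 + 16724 = 55533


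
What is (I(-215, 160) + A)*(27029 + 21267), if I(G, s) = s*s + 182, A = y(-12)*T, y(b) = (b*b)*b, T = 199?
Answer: -15362474640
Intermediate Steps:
y(b) = b**3 (y(b) = b**2*b = b**3)
A = -343872 (A = (-12)**3*199 = -1728*199 = -343872)
I(G, s) = 182 + s**2 (I(G, s) = s**2 + 182 = 182 + s**2)
(I(-215, 160) + A)*(27029 + 21267) = ((182 + 160**2) - 343872)*(27029 + 21267) = ((182 + 25600) - 343872)*48296 = (25782 - 343872)*48296 = -318090*48296 = -15362474640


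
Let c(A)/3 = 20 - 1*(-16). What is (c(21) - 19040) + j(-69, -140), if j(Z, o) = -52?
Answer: -18984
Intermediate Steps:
c(A) = 108 (c(A) = 3*(20 - 1*(-16)) = 3*(20 + 16) = 3*36 = 108)
(c(21) - 19040) + j(-69, -140) = (108 - 19040) - 52 = -18932 - 52 = -18984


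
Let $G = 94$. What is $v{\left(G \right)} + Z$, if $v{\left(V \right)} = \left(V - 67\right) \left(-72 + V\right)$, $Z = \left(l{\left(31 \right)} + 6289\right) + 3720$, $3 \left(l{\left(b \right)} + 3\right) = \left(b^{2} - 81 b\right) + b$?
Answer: $\frac{30281}{3} \approx 10094.0$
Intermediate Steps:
$l{\left(b \right)} = -3 - \frac{80 b}{3} + \frac{b^{2}}{3}$ ($l{\left(b \right)} = -3 + \frac{\left(b^{2} - 81 b\right) + b}{3} = -3 + \frac{b^{2} - 80 b}{3} = -3 + \left(- \frac{80 b}{3} + \frac{b^{2}}{3}\right) = -3 - \frac{80 b}{3} + \frac{b^{2}}{3}$)
$Z = \frac{28499}{3}$ ($Z = \left(\left(-3 - \frac{2480}{3} + \frac{31^{2}}{3}\right) + 6289\right) + 3720 = \left(\left(-3 - \frac{2480}{3} + \frac{1}{3} \cdot 961\right) + 6289\right) + 3720 = \left(\left(-3 - \frac{2480}{3} + \frac{961}{3}\right) + 6289\right) + 3720 = \left(- \frac{1528}{3} + 6289\right) + 3720 = \frac{17339}{3} + 3720 = \frac{28499}{3} \approx 9499.7$)
$v{\left(V \right)} = \left(-72 + V\right) \left(-67 + V\right)$ ($v{\left(V \right)} = \left(-67 + V\right) \left(-72 + V\right) = \left(-72 + V\right) \left(-67 + V\right)$)
$v{\left(G \right)} + Z = \left(4824 + 94^{2} - 13066\right) + \frac{28499}{3} = \left(4824 + 8836 - 13066\right) + \frac{28499}{3} = 594 + \frac{28499}{3} = \frac{30281}{3}$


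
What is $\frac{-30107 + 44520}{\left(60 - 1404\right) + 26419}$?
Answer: $\frac{14413}{25075} \approx 0.5748$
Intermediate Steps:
$\frac{-30107 + 44520}{\left(60 - 1404\right) + 26419} = \frac{14413}{\left(60 - 1404\right) + 26419} = \frac{14413}{-1344 + 26419} = \frac{14413}{25075}$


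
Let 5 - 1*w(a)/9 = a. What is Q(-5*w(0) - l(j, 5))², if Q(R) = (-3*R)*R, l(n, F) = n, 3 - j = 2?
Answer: 23478819984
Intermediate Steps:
j = 1 (j = 3 - 1*2 = 3 - 2 = 1)
w(a) = 45 - 9*a
Q(R) = -3*R²
Q(-5*w(0) - l(j, 5))² = (-3*(-5*(45 - 9*0) - 1*1)²)² = (-3*(-5*(45 + 0) - 1)²)² = (-3*(-5*45 - 1)²)² = (-3*(-225 - 1)²)² = (-3*(-226)²)² = (-3*51076)² = (-153228)² = 23478819984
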